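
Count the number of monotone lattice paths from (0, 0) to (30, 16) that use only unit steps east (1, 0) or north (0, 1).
Number of paths = 991493848554

A monotone lattice path from (0, 0) to (30, 16) consists of 30 east steps and 16 north steps in some order, so it is determined by which 30 of the 46 steps are east. The count is C(46, 30) = 991493848554.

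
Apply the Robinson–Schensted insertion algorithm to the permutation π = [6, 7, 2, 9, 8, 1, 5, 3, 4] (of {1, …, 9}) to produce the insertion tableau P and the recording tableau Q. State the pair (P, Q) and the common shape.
P = [1, 3, 4] / [2, 5, 8] / [6, 7] / [9];  Q = [1, 2, 4] / [3, 5, 9] / [6, 7] / [8];  common shape = (3, 3, 2, 1)

Row-insert the values π_1, π_2, … into P one at a time, bumping the leftmost entry strictly greater than the inserted value down to the next row. The recording tableau Q records, in position (i, j), the step at which that cell was added to P.
  Insert 6 (step 1): P = [6];  Q = [1]
  Insert 7 (step 2): P = [6, 7];  Q = [1, 2]
  Insert 2 (step 3): P = [2, 7] / [6];  Q = [1, 2] / [3]
  Insert 9 (step 4): P = [2, 7, 9] / [6];  Q = [1, 2, 4] / [3]
  Insert 8 (step 5): P = [2, 7, 8] / [6, 9];  Q = [1, 2, 4] / [3, 5]
  Insert 1 (step 6): P = [1, 7, 8] / [2, 9] / [6];  Q = [1, 2, 4] / [3, 5] / [6]
  Insert 5 (step 7): P = [1, 5, 8] / [2, 7] / [6, 9];  Q = [1, 2, 4] / [3, 5] / [6, 7]
  Insert 3 (step 8): P = [1, 3, 8] / [2, 5] / [6, 7] / [9];  Q = [1, 2, 4] / [3, 5] / [6, 7] / [8]
  Insert 4 (step 9): P = [1, 3, 4] / [2, 5, 8] / [6, 7] / [9];  Q = [1, 2, 4] / [3, 5, 9] / [6, 7] / [8]
Final shape: (3, 3, 2, 1).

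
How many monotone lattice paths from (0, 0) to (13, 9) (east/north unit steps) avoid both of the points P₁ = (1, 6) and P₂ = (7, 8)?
Number of paths = 450562

Inclusion–exclusion. Total paths: C(22, 13) = 497420. Through P₁: C(7, 1)·C(15, 12) = 3185. Through P₂: C(15, 7)·C(7, 6) = 45045. Since P₁ is strictly southwest of P₂, a monotone path through both must visit P₁ then P₂; paths through both = C(7, 1)·C(8, 6)·C(7, 6) = 1372. Avoid both = 497420 − 3185 − 45045 + 1372 = 450562.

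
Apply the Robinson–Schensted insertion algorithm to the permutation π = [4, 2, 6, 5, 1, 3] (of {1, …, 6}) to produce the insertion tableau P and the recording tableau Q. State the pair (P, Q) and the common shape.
P = [1, 3] / [2, 5] / [4, 6];  Q = [1, 3] / [2, 4] / [5, 6];  common shape = (2, 2, 2)

Row-insert the values π_1, π_2, … into P one at a time, bumping the leftmost entry strictly greater than the inserted value down to the next row. The recording tableau Q records, in position (i, j), the step at which that cell was added to P.
  Insert 4 (step 1): P = [4];  Q = [1]
  Insert 2 (step 2): P = [2] / [4];  Q = [1] / [2]
  Insert 6 (step 3): P = [2, 6] / [4];  Q = [1, 3] / [2]
  Insert 5 (step 4): P = [2, 5] / [4, 6];  Q = [1, 3] / [2, 4]
  Insert 1 (step 5): P = [1, 5] / [2, 6] / [4];  Q = [1, 3] / [2, 4] / [5]
  Insert 3 (step 6): P = [1, 3] / [2, 5] / [4, 6];  Q = [1, 3] / [2, 4] / [5, 6]
Final shape: (2, 2, 2).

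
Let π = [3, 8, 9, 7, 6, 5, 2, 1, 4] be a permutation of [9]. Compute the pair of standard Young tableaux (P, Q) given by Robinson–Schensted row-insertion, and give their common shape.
P = [1, 4, 9] / [2, 5] / [3] / [6] / [7] / [8];  Q = [1, 2, 3] / [4, 9] / [5] / [6] / [7] / [8];  common shape = (3, 2, 1, 1, 1, 1)

Row-insert the values π_1, π_2, … into P one at a time, bumping the leftmost entry strictly greater than the inserted value down to the next row. The recording tableau Q records, in position (i, j), the step at which that cell was added to P.
  Insert 3 (step 1): P = [3];  Q = [1]
  Insert 8 (step 2): P = [3, 8];  Q = [1, 2]
  Insert 9 (step 3): P = [3, 8, 9];  Q = [1, 2, 3]
  Insert 7 (step 4): P = [3, 7, 9] / [8];  Q = [1, 2, 3] / [4]
  Insert 6 (step 5): P = [3, 6, 9] / [7] / [8];  Q = [1, 2, 3] / [4] / [5]
  Insert 5 (step 6): P = [3, 5, 9] / [6] / [7] / [8];  Q = [1, 2, 3] / [4] / [5] / [6]
  Insert 2 (step 7): P = [2, 5, 9] / [3] / [6] / [7] / [8];  Q = [1, 2, 3] / [4] / [5] / [6] / [7]
  Insert 1 (step 8): P = [1, 5, 9] / [2] / [3] / [6] / [7] / [8];  Q = [1, 2, 3] / [4] / [5] / [6] / [7] / [8]
  Insert 4 (step 9): P = [1, 4, 9] / [2, 5] / [3] / [6] / [7] / [8];  Q = [1, 2, 3] / [4, 9] / [5] / [6] / [7] / [8]
Final shape: (3, 2, 1, 1, 1, 1).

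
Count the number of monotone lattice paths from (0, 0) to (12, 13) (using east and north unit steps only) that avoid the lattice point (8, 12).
Number of paths = 4570450

Total paths from (0, 0) to (12, 13): C(25, 12) = 5200300. Paths through (8, 12): (paths (0, 0) → (8, 12)) × (paths (8, 12) → (12, 13)) = C(20, 8) · C(5, 4) = 125970 · 5 = 629850. Avoidance count = 5200300 − 629850 = 4570450.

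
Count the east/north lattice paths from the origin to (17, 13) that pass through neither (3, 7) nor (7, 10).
Number of paths = 110747722

Inclusion–exclusion. Total paths: C(30, 17) = 119759850. Through P₁: C(10, 3)·C(20, 14) = 4651200. Through P₂: C(17, 7)·C(13, 10) = 5562128. Since P₁ is strictly southwest of P₂, a monotone path through both must visit P₁ then P₂; paths through both = C(10, 3)·C(7, 4)·C(13, 10) = 1201200. Avoid both = 119759850 − 4651200 − 5562128 + 1201200 = 110747722.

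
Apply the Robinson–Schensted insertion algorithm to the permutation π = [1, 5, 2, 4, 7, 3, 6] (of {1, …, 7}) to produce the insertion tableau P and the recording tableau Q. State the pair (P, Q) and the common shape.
P = [1, 2, 3, 6] / [4, 7] / [5];  Q = [1, 2, 4, 5] / [3, 7] / [6];  common shape = (4, 2, 1)

Row-insert the values π_1, π_2, … into P one at a time, bumping the leftmost entry strictly greater than the inserted value down to the next row. The recording tableau Q records, in position (i, j), the step at which that cell was added to P.
  Insert 1 (step 1): P = [1];  Q = [1]
  Insert 5 (step 2): P = [1, 5];  Q = [1, 2]
  Insert 2 (step 3): P = [1, 2] / [5];  Q = [1, 2] / [3]
  Insert 4 (step 4): P = [1, 2, 4] / [5];  Q = [1, 2, 4] / [3]
  Insert 7 (step 5): P = [1, 2, 4, 7] / [5];  Q = [1, 2, 4, 5] / [3]
  Insert 3 (step 6): P = [1, 2, 3, 7] / [4] / [5];  Q = [1, 2, 4, 5] / [3] / [6]
  Insert 6 (step 7): P = [1, 2, 3, 6] / [4, 7] / [5];  Q = [1, 2, 4, 5] / [3, 7] / [6]
Final shape: (4, 2, 1).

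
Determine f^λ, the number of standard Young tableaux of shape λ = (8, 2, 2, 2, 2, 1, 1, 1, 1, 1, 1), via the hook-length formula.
# SYT of shape (8, 2, 2, 2, 2, 1, 1, 1, 1, 1, 1) = 57610280

Hook-length formula: f^λ = n! / Π hook(c), product over all cells c of the Young diagram. For λ = (8, 2, 2, 2, 2, 1, 1, 1, 1, 1, 1), n = 22 boxes. Hook lengths by row (left-to-right, top-to-bottom): [18, 11, 6, 5, 4, 3, 2, 1]; [11, 4]; [10, 3]; [9, 2]; [8, 1]; [6]; [5]; [4]; [3]; [2]; [1]. Product of hooks = 19510419456000. So f^λ = 22! / 19510419456000 = 1124000727777607680000 / 19510419456000 = 57610280.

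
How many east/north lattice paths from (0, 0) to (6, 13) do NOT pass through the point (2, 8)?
Number of paths = 21462

Total paths from (0, 0) to (6, 13): C(19, 6) = 27132. Paths through (2, 8): (paths (0, 0) → (2, 8)) × (paths (2, 8) → (6, 13)) = C(10, 2) · C(9, 4) = 45 · 126 = 5670. Avoidance count = 27132 − 5670 = 21462.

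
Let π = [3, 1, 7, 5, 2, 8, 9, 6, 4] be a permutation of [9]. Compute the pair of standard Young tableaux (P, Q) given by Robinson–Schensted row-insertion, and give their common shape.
P = [1, 2, 4, 9] / [3, 5, 6] / [7, 8];  Q = [1, 3, 6, 7] / [2, 4, 8] / [5, 9];  common shape = (4, 3, 2)

Row-insert the values π_1, π_2, … into P one at a time, bumping the leftmost entry strictly greater than the inserted value down to the next row. The recording tableau Q records, in position (i, j), the step at which that cell was added to P.
  Insert 3 (step 1): P = [3];  Q = [1]
  Insert 1 (step 2): P = [1] / [3];  Q = [1] / [2]
  Insert 7 (step 3): P = [1, 7] / [3];  Q = [1, 3] / [2]
  Insert 5 (step 4): P = [1, 5] / [3, 7];  Q = [1, 3] / [2, 4]
  Insert 2 (step 5): P = [1, 2] / [3, 5] / [7];  Q = [1, 3] / [2, 4] / [5]
  Insert 8 (step 6): P = [1, 2, 8] / [3, 5] / [7];  Q = [1, 3, 6] / [2, 4] / [5]
  Insert 9 (step 7): P = [1, 2, 8, 9] / [3, 5] / [7];  Q = [1, 3, 6, 7] / [2, 4] / [5]
  Insert 6 (step 8): P = [1, 2, 6, 9] / [3, 5, 8] / [7];  Q = [1, 3, 6, 7] / [2, 4, 8] / [5]
  Insert 4 (step 9): P = [1, 2, 4, 9] / [3, 5, 6] / [7, 8];  Q = [1, 3, 6, 7] / [2, 4, 8] / [5, 9]
Final shape: (4, 3, 2).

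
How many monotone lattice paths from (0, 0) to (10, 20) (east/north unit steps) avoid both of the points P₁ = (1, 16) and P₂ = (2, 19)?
Number of paths = 30031582

Inclusion–exclusion. Total paths: C(30, 10) = 30045015. Through P₁: C(17, 1)·C(13, 9) = 12155. Through P₂: C(21, 2)·C(9, 8) = 1890. Since P₁ is strictly southwest of P₂, a monotone path through both must visit P₁ then P₂; paths through both = C(17, 1)·C(4, 1)·C(9, 8) = 612. Avoid both = 30045015 − 12155 − 1890 + 612 = 30031582.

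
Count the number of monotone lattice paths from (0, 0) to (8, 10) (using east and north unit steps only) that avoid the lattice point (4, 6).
Number of paths = 29058

Total paths from (0, 0) to (8, 10): C(18, 8) = 43758. Paths through (4, 6): (paths (0, 0) → (4, 6)) × (paths (4, 6) → (8, 10)) = C(10, 4) · C(8, 4) = 210 · 70 = 14700. Avoidance count = 43758 − 14700 = 29058.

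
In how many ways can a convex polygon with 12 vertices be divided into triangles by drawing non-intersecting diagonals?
C_10 = 16796

These polygon triangulations are counted by the Catalan number C_n = (1/(n + 1)) · C(2n, n). For n = 10: C_10 = (1/11) · C(20, 10) = 184756/11 = 16796.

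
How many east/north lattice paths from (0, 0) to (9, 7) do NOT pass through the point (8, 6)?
Number of paths = 5434

Total paths from (0, 0) to (9, 7): C(16, 9) = 11440. Paths through (8, 6): (paths (0, 0) → (8, 6)) × (paths (8, 6) → (9, 7)) = C(14, 8) · C(2, 1) = 3003 · 2 = 6006. Avoidance count = 11440 − 6006 = 5434.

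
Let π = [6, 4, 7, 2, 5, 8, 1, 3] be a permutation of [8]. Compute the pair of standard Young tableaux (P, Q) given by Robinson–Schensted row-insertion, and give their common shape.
P = [1, 3, 8] / [2, 5] / [4, 7] / [6];  Q = [1, 3, 6] / [2, 5] / [4, 8] / [7];  common shape = (3, 2, 2, 1)

Row-insert the values π_1, π_2, … into P one at a time, bumping the leftmost entry strictly greater than the inserted value down to the next row. The recording tableau Q records, in position (i, j), the step at which that cell was added to P.
  Insert 6 (step 1): P = [6];  Q = [1]
  Insert 4 (step 2): P = [4] / [6];  Q = [1] / [2]
  Insert 7 (step 3): P = [4, 7] / [6];  Q = [1, 3] / [2]
  Insert 2 (step 4): P = [2, 7] / [4] / [6];  Q = [1, 3] / [2] / [4]
  Insert 5 (step 5): P = [2, 5] / [4, 7] / [6];  Q = [1, 3] / [2, 5] / [4]
  Insert 8 (step 6): P = [2, 5, 8] / [4, 7] / [6];  Q = [1, 3, 6] / [2, 5] / [4]
  Insert 1 (step 7): P = [1, 5, 8] / [2, 7] / [4] / [6];  Q = [1, 3, 6] / [2, 5] / [4] / [7]
  Insert 3 (step 8): P = [1, 3, 8] / [2, 5] / [4, 7] / [6];  Q = [1, 3, 6] / [2, 5] / [4, 8] / [7]
Final shape: (3, 2, 2, 1).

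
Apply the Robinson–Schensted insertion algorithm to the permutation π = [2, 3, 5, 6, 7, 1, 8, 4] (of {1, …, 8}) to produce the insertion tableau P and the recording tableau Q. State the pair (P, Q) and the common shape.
P = [1, 3, 4, 6, 7, 8] / [2, 5];  Q = [1, 2, 3, 4, 5, 7] / [6, 8];  common shape = (6, 2)

Row-insert the values π_1, π_2, … into P one at a time, bumping the leftmost entry strictly greater than the inserted value down to the next row. The recording tableau Q records, in position (i, j), the step at which that cell was added to P.
  Insert 2 (step 1): P = [2];  Q = [1]
  Insert 3 (step 2): P = [2, 3];  Q = [1, 2]
  Insert 5 (step 3): P = [2, 3, 5];  Q = [1, 2, 3]
  Insert 6 (step 4): P = [2, 3, 5, 6];  Q = [1, 2, 3, 4]
  Insert 7 (step 5): P = [2, 3, 5, 6, 7];  Q = [1, 2, 3, 4, 5]
  Insert 1 (step 6): P = [1, 3, 5, 6, 7] / [2];  Q = [1, 2, 3, 4, 5] / [6]
  Insert 8 (step 7): P = [1, 3, 5, 6, 7, 8] / [2];  Q = [1, 2, 3, 4, 5, 7] / [6]
  Insert 4 (step 8): P = [1, 3, 4, 6, 7, 8] / [2, 5];  Q = [1, 2, 3, 4, 5, 7] / [6, 8]
Final shape: (6, 2).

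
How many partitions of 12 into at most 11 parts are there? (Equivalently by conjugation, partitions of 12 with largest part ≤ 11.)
p(12, parts ≤ 11) = 76

Partitions of 12 with all parts ≤ 11: 11+1, 10+2, 10+1+1, 9+3, 9+2+1, 9+1+1+1, 8+4, 8+3+1, 8+2+2, 8+2+1+1, 8+1+1+1+1, 7+5, 7+4+1, 7+3+2, 7+3+1+1, 7+2+2+1, 7+2+1+1+1, 7+1+1+1+1+1, 6+6, 6+5+1, 6+4+2, 6+4+1+1, 6+3+3, 6+3+2+1, 6+3+1+1+1, 6+2+2+2, 6+2+2+1+1, 6+2+1+1+1+1, 6+1+1+1+1+1+1, 5+5+2, … (76 total). Count = 76.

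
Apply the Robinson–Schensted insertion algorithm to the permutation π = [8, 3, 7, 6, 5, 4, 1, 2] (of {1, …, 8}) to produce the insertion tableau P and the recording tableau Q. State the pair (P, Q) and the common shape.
P = [1, 2] / [3, 4] / [5] / [6] / [7] / [8];  Q = [1, 3] / [2, 8] / [4] / [5] / [6] / [7];  common shape = (2, 2, 1, 1, 1, 1)

Row-insert the values π_1, π_2, … into P one at a time, bumping the leftmost entry strictly greater than the inserted value down to the next row. The recording tableau Q records, in position (i, j), the step at which that cell was added to P.
  Insert 8 (step 1): P = [8];  Q = [1]
  Insert 3 (step 2): P = [3] / [8];  Q = [1] / [2]
  Insert 7 (step 3): P = [3, 7] / [8];  Q = [1, 3] / [2]
  Insert 6 (step 4): P = [3, 6] / [7] / [8];  Q = [1, 3] / [2] / [4]
  Insert 5 (step 5): P = [3, 5] / [6] / [7] / [8];  Q = [1, 3] / [2] / [4] / [5]
  Insert 4 (step 6): P = [3, 4] / [5] / [6] / [7] / [8];  Q = [1, 3] / [2] / [4] / [5] / [6]
  Insert 1 (step 7): P = [1, 4] / [3] / [5] / [6] / [7] / [8];  Q = [1, 3] / [2] / [4] / [5] / [6] / [7]
  Insert 2 (step 8): P = [1, 2] / [3, 4] / [5] / [6] / [7] / [8];  Q = [1, 3] / [2, 8] / [4] / [5] / [6] / [7]
Final shape: (2, 2, 1, 1, 1, 1).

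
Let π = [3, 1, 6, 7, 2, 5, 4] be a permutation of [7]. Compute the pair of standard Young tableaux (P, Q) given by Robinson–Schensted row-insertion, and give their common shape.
P = [1, 2, 4] / [3, 5, 7] / [6];  Q = [1, 3, 4] / [2, 5, 6] / [7];  common shape = (3, 3, 1)

Row-insert the values π_1, π_2, … into P one at a time, bumping the leftmost entry strictly greater than the inserted value down to the next row. The recording tableau Q records, in position (i, j), the step at which that cell was added to P.
  Insert 3 (step 1): P = [3];  Q = [1]
  Insert 1 (step 2): P = [1] / [3];  Q = [1] / [2]
  Insert 6 (step 3): P = [1, 6] / [3];  Q = [1, 3] / [2]
  Insert 7 (step 4): P = [1, 6, 7] / [3];  Q = [1, 3, 4] / [2]
  Insert 2 (step 5): P = [1, 2, 7] / [3, 6];  Q = [1, 3, 4] / [2, 5]
  Insert 5 (step 6): P = [1, 2, 5] / [3, 6, 7];  Q = [1, 3, 4] / [2, 5, 6]
  Insert 4 (step 7): P = [1, 2, 4] / [3, 5, 7] / [6];  Q = [1, 3, 4] / [2, 5, 6] / [7]
Final shape: (3, 3, 1).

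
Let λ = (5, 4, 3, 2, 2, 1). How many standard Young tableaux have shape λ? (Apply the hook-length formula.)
# SYT of shape (5, 4, 3, 2, 2, 1) = 3573570

Hook-length formula: f^λ = n! / Π hook(c), product over all cells c of the Young diagram. For λ = (5, 4, 3, 2, 2, 1), n = 17 boxes. Hook lengths by row (left-to-right, top-to-bottom): [10, 8, 5, 3, 1]; [8, 6, 3, 1]; [6, 4, 1]; [4, 2]; [3, 1]; [1]. Product of hooks = 99532800. So f^λ = 17! / 99532800 = 355687428096000 / 99532800 = 3573570.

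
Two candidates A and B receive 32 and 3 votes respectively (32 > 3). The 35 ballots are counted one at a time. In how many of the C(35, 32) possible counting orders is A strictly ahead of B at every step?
Strict-lead orderings = 5423

Total orderings of the 35 votes with 32 for A: C(35, 32) = 6545. By the Bertrand ballot formula (Cycle Lemma / reflection principle), the number of orderings in which A is strictly ahead of B throughout is (p − q)/(p + q) · C(p + q, p) = (32 − 3)/(32 + 3) · 6545 = 5423.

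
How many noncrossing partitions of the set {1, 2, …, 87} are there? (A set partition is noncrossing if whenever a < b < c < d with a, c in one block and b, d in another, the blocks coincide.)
C_87 = 16435314834665426797069144960762886143367590394940

These noncrossing partitions are counted by the Catalan number C_n = (1/(n + 1)) · C(2n, n). For n = 87: C_87 = (1/88) · C(174, 87) = 1446307705450557558142084756547133980616347954754720/88 = 16435314834665426797069144960762886143367590394940.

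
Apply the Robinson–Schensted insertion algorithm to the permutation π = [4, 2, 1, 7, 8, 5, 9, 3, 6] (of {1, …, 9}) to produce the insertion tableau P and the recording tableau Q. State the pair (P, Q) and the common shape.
P = [1, 3, 6, 9] / [2, 5, 8] / [4, 7];  Q = [1, 4, 5, 7] / [2, 6, 9] / [3, 8];  common shape = (4, 3, 2)

Row-insert the values π_1, π_2, … into P one at a time, bumping the leftmost entry strictly greater than the inserted value down to the next row. The recording tableau Q records, in position (i, j), the step at which that cell was added to P.
  Insert 4 (step 1): P = [4];  Q = [1]
  Insert 2 (step 2): P = [2] / [4];  Q = [1] / [2]
  Insert 1 (step 3): P = [1] / [2] / [4];  Q = [1] / [2] / [3]
  Insert 7 (step 4): P = [1, 7] / [2] / [4];  Q = [1, 4] / [2] / [3]
  Insert 8 (step 5): P = [1, 7, 8] / [2] / [4];  Q = [1, 4, 5] / [2] / [3]
  Insert 5 (step 6): P = [1, 5, 8] / [2, 7] / [4];  Q = [1, 4, 5] / [2, 6] / [3]
  Insert 9 (step 7): P = [1, 5, 8, 9] / [2, 7] / [4];  Q = [1, 4, 5, 7] / [2, 6] / [3]
  Insert 3 (step 8): P = [1, 3, 8, 9] / [2, 5] / [4, 7];  Q = [1, 4, 5, 7] / [2, 6] / [3, 8]
  Insert 6 (step 9): P = [1, 3, 6, 9] / [2, 5, 8] / [4, 7];  Q = [1, 4, 5, 7] / [2, 6, 9] / [3, 8]
Final shape: (4, 3, 2).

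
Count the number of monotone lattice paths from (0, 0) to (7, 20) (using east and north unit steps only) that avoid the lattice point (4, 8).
Number of paths = 662805

Total paths from (0, 0) to (7, 20): C(27, 7) = 888030. Paths through (4, 8): (paths (0, 0) → (4, 8)) × (paths (4, 8) → (7, 20)) = C(12, 4) · C(15, 3) = 495 · 455 = 225225. Avoidance count = 888030 − 225225 = 662805.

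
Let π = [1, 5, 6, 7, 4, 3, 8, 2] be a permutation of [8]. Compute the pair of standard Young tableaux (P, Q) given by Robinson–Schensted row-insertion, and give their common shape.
P = [1, 2, 6, 7, 8] / [3] / [4] / [5];  Q = [1, 2, 3, 4, 7] / [5] / [6] / [8];  common shape = (5, 1, 1, 1)

Row-insert the values π_1, π_2, … into P one at a time, bumping the leftmost entry strictly greater than the inserted value down to the next row. The recording tableau Q records, in position (i, j), the step at which that cell was added to P.
  Insert 1 (step 1): P = [1];  Q = [1]
  Insert 5 (step 2): P = [1, 5];  Q = [1, 2]
  Insert 6 (step 3): P = [1, 5, 6];  Q = [1, 2, 3]
  Insert 7 (step 4): P = [1, 5, 6, 7];  Q = [1, 2, 3, 4]
  Insert 4 (step 5): P = [1, 4, 6, 7] / [5];  Q = [1, 2, 3, 4] / [5]
  Insert 3 (step 6): P = [1, 3, 6, 7] / [4] / [5];  Q = [1, 2, 3, 4] / [5] / [6]
  Insert 8 (step 7): P = [1, 3, 6, 7, 8] / [4] / [5];  Q = [1, 2, 3, 4, 7] / [5] / [6]
  Insert 2 (step 8): P = [1, 2, 6, 7, 8] / [3] / [4] / [5];  Q = [1, 2, 3, 4, 7] / [5] / [6] / [8]
Final shape: (5, 1, 1, 1).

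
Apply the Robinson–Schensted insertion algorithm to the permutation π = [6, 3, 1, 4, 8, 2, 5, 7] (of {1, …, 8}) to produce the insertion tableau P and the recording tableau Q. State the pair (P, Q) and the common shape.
P = [1, 2, 5, 7] / [3, 4, 8] / [6];  Q = [1, 4, 5, 8] / [2, 6, 7] / [3];  common shape = (4, 3, 1)

Row-insert the values π_1, π_2, … into P one at a time, bumping the leftmost entry strictly greater than the inserted value down to the next row. The recording tableau Q records, in position (i, j), the step at which that cell was added to P.
  Insert 6 (step 1): P = [6];  Q = [1]
  Insert 3 (step 2): P = [3] / [6];  Q = [1] / [2]
  Insert 1 (step 3): P = [1] / [3] / [6];  Q = [1] / [2] / [3]
  Insert 4 (step 4): P = [1, 4] / [3] / [6];  Q = [1, 4] / [2] / [3]
  Insert 8 (step 5): P = [1, 4, 8] / [3] / [6];  Q = [1, 4, 5] / [2] / [3]
  Insert 2 (step 6): P = [1, 2, 8] / [3, 4] / [6];  Q = [1, 4, 5] / [2, 6] / [3]
  Insert 5 (step 7): P = [1, 2, 5] / [3, 4, 8] / [6];  Q = [1, 4, 5] / [2, 6, 7] / [3]
  Insert 7 (step 8): P = [1, 2, 5, 7] / [3, 4, 8] / [6];  Q = [1, 4, 5, 8] / [2, 6, 7] / [3]
Final shape: (4, 3, 1).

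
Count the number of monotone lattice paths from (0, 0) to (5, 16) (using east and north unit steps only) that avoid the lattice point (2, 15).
Number of paths = 19805

Total paths from (0, 0) to (5, 16): C(21, 5) = 20349. Paths through (2, 15): (paths (0, 0) → (2, 15)) × (paths (2, 15) → (5, 16)) = C(17, 2) · C(4, 3) = 136 · 4 = 544. Avoidance count = 20349 − 544 = 19805.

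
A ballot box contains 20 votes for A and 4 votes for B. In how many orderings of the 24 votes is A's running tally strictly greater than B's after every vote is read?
Strict-lead orderings = 7084

Total orderings of the 24 votes with 20 for A: C(24, 20) = 10626. By the Bertrand ballot formula (Cycle Lemma / reflection principle), the number of orderings in which A is strictly ahead of B throughout is (p − q)/(p + q) · C(p + q, p) = (20 − 4)/(20 + 4) · 10626 = 7084.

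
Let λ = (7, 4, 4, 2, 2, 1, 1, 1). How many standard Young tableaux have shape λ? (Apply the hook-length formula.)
# SYT of shape (7, 4, 4, 2, 2, 1, 1, 1) = 2731432704

Hook-length formula: f^λ = n! / Π hook(c), product over all cells c of the Young diagram. For λ = (7, 4, 4, 2, 2, 1, 1, 1), n = 22 boxes. Hook lengths by row (left-to-right, top-to-bottom): [14, 10, 7, 6, 3, 2, 1]; [10, 6, 3, 2]; [9, 5, 2, 1]; [6, 2]; [5, 1]; [3]; [2]; [1]. Product of hooks = 411505920000. So f^λ = 22! / 411505920000 = 1124000727777607680000 / 411505920000 = 2731432704.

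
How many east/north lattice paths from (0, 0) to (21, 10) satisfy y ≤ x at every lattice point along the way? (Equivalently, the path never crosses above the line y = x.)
Number of paths = 24192090

By the reflection principle (André's argument), the number of monotone paths to (21, 10) with n ≤ m that never go above y = x is C(31, 21) − C(31, 22) = 44352165 − 20160075 = 24192090.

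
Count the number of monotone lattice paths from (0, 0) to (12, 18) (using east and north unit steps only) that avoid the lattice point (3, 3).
Number of paths = 60343145

Total paths from (0, 0) to (12, 18): C(30, 12) = 86493225. Paths through (3, 3): (paths (0, 0) → (3, 3)) × (paths (3, 3) → (12, 18)) = C(6, 3) · C(24, 9) = 20 · 1307504 = 26150080. Avoidance count = 86493225 − 26150080 = 60343145.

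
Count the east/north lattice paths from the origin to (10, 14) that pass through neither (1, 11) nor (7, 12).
Number of paths = 1455576

Inclusion–exclusion. Total paths: C(24, 10) = 1961256. Through P₁: C(12, 1)·C(12, 9) = 2640. Through P₂: C(19, 7)·C(5, 3) = 503880. Since P₁ is strictly southwest of P₂, a monotone path through both must visit P₁ then P₂; paths through both = C(12, 1)·C(7, 6)·C(5, 3) = 840. Avoid both = 1961256 − 2640 − 503880 + 840 = 1455576.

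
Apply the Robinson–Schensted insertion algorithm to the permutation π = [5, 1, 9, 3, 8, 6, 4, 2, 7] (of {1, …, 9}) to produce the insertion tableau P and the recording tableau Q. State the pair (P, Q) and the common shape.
P = [1, 2, 4, 7] / [3, 6] / [5] / [8] / [9];  Q = [1, 3, 5, 9] / [2, 4] / [6] / [7] / [8];  common shape = (4, 2, 1, 1, 1)

Row-insert the values π_1, π_2, … into P one at a time, bumping the leftmost entry strictly greater than the inserted value down to the next row. The recording tableau Q records, in position (i, j), the step at which that cell was added to P.
  Insert 5 (step 1): P = [5];  Q = [1]
  Insert 1 (step 2): P = [1] / [5];  Q = [1] / [2]
  Insert 9 (step 3): P = [1, 9] / [5];  Q = [1, 3] / [2]
  Insert 3 (step 4): P = [1, 3] / [5, 9];  Q = [1, 3] / [2, 4]
  Insert 8 (step 5): P = [1, 3, 8] / [5, 9];  Q = [1, 3, 5] / [2, 4]
  Insert 6 (step 6): P = [1, 3, 6] / [5, 8] / [9];  Q = [1, 3, 5] / [2, 4] / [6]
  Insert 4 (step 7): P = [1, 3, 4] / [5, 6] / [8] / [9];  Q = [1, 3, 5] / [2, 4] / [6] / [7]
  Insert 2 (step 8): P = [1, 2, 4] / [3, 6] / [5] / [8] / [9];  Q = [1, 3, 5] / [2, 4] / [6] / [7] / [8]
  Insert 7 (step 9): P = [1, 2, 4, 7] / [3, 6] / [5] / [8] / [9];  Q = [1, 3, 5, 9] / [2, 4] / [6] / [7] / [8]
Final shape: (4, 2, 1, 1, 1).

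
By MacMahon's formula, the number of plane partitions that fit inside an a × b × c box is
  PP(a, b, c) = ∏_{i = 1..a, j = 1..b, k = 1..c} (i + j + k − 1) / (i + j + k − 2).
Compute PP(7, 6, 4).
PP(7, 6, 4) = 12544848030

Evaluate the triple product over i = 1..7, j = 1..6, k = 1..4. The factors are (2/1) · (3/2) · (4/3) · (5/4) · (3/2) · (4/3) · (5/4) · (6/5) · … (168 factors total). The numerators and denominators telescope so the product is an integer; carrying out the multiplication exactly gives PP(7, 6, 4) = 12544848030.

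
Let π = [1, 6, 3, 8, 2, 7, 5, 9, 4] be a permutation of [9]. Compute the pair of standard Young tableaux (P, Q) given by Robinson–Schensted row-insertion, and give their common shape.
P = [1, 2, 4, 9] / [3, 5] / [6, 7] / [8];  Q = [1, 2, 4, 8] / [3, 6] / [5, 7] / [9];  common shape = (4, 2, 2, 1)

Row-insert the values π_1, π_2, … into P one at a time, bumping the leftmost entry strictly greater than the inserted value down to the next row. The recording tableau Q records, in position (i, j), the step at which that cell was added to P.
  Insert 1 (step 1): P = [1];  Q = [1]
  Insert 6 (step 2): P = [1, 6];  Q = [1, 2]
  Insert 3 (step 3): P = [1, 3] / [6];  Q = [1, 2] / [3]
  Insert 8 (step 4): P = [1, 3, 8] / [6];  Q = [1, 2, 4] / [3]
  Insert 2 (step 5): P = [1, 2, 8] / [3] / [6];  Q = [1, 2, 4] / [3] / [5]
  Insert 7 (step 6): P = [1, 2, 7] / [3, 8] / [6];  Q = [1, 2, 4] / [3, 6] / [5]
  Insert 5 (step 7): P = [1, 2, 5] / [3, 7] / [6, 8];  Q = [1, 2, 4] / [3, 6] / [5, 7]
  Insert 9 (step 8): P = [1, 2, 5, 9] / [3, 7] / [6, 8];  Q = [1, 2, 4, 8] / [3, 6] / [5, 7]
  Insert 4 (step 9): P = [1, 2, 4, 9] / [3, 5] / [6, 7] / [8];  Q = [1, 2, 4, 8] / [3, 6] / [5, 7] / [9]
Final shape: (4, 2, 2, 1).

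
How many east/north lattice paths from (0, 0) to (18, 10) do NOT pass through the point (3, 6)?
Number of paths = 12797526

Total paths from (0, 0) to (18, 10): C(28, 18) = 13123110. Paths through (3, 6): (paths (0, 0) → (3, 6)) × (paths (3, 6) → (18, 10)) = C(9, 3) · C(19, 15) = 84 · 3876 = 325584. Avoidance count = 13123110 − 325584 = 12797526.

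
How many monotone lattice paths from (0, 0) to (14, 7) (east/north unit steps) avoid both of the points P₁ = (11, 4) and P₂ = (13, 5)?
Number of paths = 75561

Inclusion–exclusion. Total paths: C(21, 14) = 116280. Through P₁: C(15, 11)·C(6, 3) = 27300. Through P₂: C(18, 13)·C(3, 1) = 25704. Since P₁ is strictly southwest of P₂, a monotone path through both must visit P₁ then P₂; paths through both = C(15, 11)·C(3, 2)·C(3, 1) = 12285. Avoid both = 116280 − 27300 − 25704 + 12285 = 75561.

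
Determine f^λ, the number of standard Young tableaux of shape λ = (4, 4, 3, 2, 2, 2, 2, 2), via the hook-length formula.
# SYT of shape (4, 4, 3, 2, 2, 2, 2, 2) = 44442216

Hook-length formula: f^λ = n! / Π hook(c), product over all cells c of the Young diagram. For λ = (4, 4, 3, 2, 2, 2, 2, 2), n = 21 boxes. Hook lengths by row (left-to-right, top-to-bottom): [11, 10, 4, 2]; [10, 9, 3, 1]; [8, 7, 1]; [6, 5]; [5, 4]; [4, 3]; [3, 2]; [2, 1]. Product of hooks = 1149603840000. So f^λ = 21! / 1149603840000 = 51090942171709440000 / 1149603840000 = 44442216.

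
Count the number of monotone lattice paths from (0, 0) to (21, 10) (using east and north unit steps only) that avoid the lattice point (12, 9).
Number of paths = 41412865

Total paths from (0, 0) to (21, 10): C(31, 21) = 44352165. Paths through (12, 9): (paths (0, 0) → (12, 9)) × (paths (12, 9) → (21, 10)) = C(21, 12) · C(10, 9) = 293930 · 10 = 2939300. Avoidance count = 44352165 − 2939300 = 41412865.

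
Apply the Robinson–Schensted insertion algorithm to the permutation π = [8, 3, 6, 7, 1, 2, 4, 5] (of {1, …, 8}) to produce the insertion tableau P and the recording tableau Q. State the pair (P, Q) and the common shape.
P = [1, 2, 4, 5] / [3, 6, 7] / [8];  Q = [1, 3, 4, 8] / [2, 6, 7] / [5];  common shape = (4, 3, 1)

Row-insert the values π_1, π_2, … into P one at a time, bumping the leftmost entry strictly greater than the inserted value down to the next row. The recording tableau Q records, in position (i, j), the step at which that cell was added to P.
  Insert 8 (step 1): P = [8];  Q = [1]
  Insert 3 (step 2): P = [3] / [8];  Q = [1] / [2]
  Insert 6 (step 3): P = [3, 6] / [8];  Q = [1, 3] / [2]
  Insert 7 (step 4): P = [3, 6, 7] / [8];  Q = [1, 3, 4] / [2]
  Insert 1 (step 5): P = [1, 6, 7] / [3] / [8];  Q = [1, 3, 4] / [2] / [5]
  Insert 2 (step 6): P = [1, 2, 7] / [3, 6] / [8];  Q = [1, 3, 4] / [2, 6] / [5]
  Insert 4 (step 7): P = [1, 2, 4] / [3, 6, 7] / [8];  Q = [1, 3, 4] / [2, 6, 7] / [5]
  Insert 5 (step 8): P = [1, 2, 4, 5] / [3, 6, 7] / [8];  Q = [1, 3, 4, 8] / [2, 6, 7] / [5]
Final shape: (4, 3, 1).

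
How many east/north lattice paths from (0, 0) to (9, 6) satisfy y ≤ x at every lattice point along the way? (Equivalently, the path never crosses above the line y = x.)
Number of paths = 2002

By the reflection principle (André's argument), the number of monotone paths to (9, 6) with n ≤ m that never go above y = x is C(15, 9) − C(15, 10) = 5005 − 3003 = 2002.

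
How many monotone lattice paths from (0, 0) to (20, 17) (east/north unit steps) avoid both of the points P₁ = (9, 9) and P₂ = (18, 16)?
Number of paths = 7287325980

Inclusion–exclusion. Total paths: C(37, 20) = 15905368710. Through P₁: C(18, 9)·C(19, 11) = 3674796840. Through P₂: C(34, 18)·C(3, 2) = 6611884290. Since P₁ is strictly southwest of P₂, a monotone path through both must visit P₁ then P₂; paths through both = C(18, 9)·C(16, 9)·C(3, 2) = 1668638400. Avoid both = 15905368710 − 3674796840 − 6611884290 + 1668638400 = 7287325980.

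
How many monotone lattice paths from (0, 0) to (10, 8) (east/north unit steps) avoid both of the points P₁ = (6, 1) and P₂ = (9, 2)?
Number of paths = 41259

Inclusion–exclusion. Total paths: C(18, 10) = 43758. Through P₁: C(7, 6)·C(11, 4) = 2310. Through P₂: C(11, 9)·C(7, 1) = 385. Since P₁ is strictly southwest of P₂, a monotone path through both must visit P₁ then P₂; paths through both = C(7, 6)·C(4, 3)·C(7, 1) = 196. Avoid both = 43758 − 2310 − 385 + 196 = 41259.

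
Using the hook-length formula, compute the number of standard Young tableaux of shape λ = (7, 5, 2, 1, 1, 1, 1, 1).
# SYT of shape (7, 5, 2, 1, 1, 1, 1, 1) = 16325712

Hook-length formula: f^λ = n! / Π hook(c), product over all cells c of the Young diagram. For λ = (7, 5, 2, 1, 1, 1, 1, 1), n = 19 boxes. Hook lengths by row (left-to-right, top-to-bottom): [14, 8, 6, 5, 4, 2, 1]; [11, 5, 3, 2, 1]; [7, 1]; [5]; [4]; [3]; [2]; [1]. Product of hooks = 7451136000. So f^λ = 19! / 7451136000 = 121645100408832000 / 7451136000 = 16325712.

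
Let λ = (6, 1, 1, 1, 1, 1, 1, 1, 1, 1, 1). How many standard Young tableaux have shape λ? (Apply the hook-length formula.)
# SYT of shape (6, 1, 1, 1, 1, 1, 1, 1, 1, 1, 1) = 3003

Hook-length formula: f^λ = n! / Π hook(c), product over all cells c of the Young diagram. For λ = (6, 1, 1, 1, 1, 1, 1, 1, 1, 1, 1), n = 16 boxes. Hook lengths by row (left-to-right, top-to-bottom): [16, 5, 4, 3, 2, 1]; [10]; [9]; [8]; [7]; [6]; [5]; [4]; [3]; [2]; [1]. Product of hooks = 6967296000. So f^λ = 16! / 6967296000 = 20922789888000 / 6967296000 = 3003.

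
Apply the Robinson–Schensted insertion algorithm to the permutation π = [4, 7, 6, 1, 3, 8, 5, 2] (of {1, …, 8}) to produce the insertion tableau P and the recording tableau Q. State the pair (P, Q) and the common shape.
P = [1, 2, 5] / [3, 6, 8] / [4] / [7];  Q = [1, 2, 6] / [3, 5, 7] / [4] / [8];  common shape = (3, 3, 1, 1)

Row-insert the values π_1, π_2, … into P one at a time, bumping the leftmost entry strictly greater than the inserted value down to the next row. The recording tableau Q records, in position (i, j), the step at which that cell was added to P.
  Insert 4 (step 1): P = [4];  Q = [1]
  Insert 7 (step 2): P = [4, 7];  Q = [1, 2]
  Insert 6 (step 3): P = [4, 6] / [7];  Q = [1, 2] / [3]
  Insert 1 (step 4): P = [1, 6] / [4] / [7];  Q = [1, 2] / [3] / [4]
  Insert 3 (step 5): P = [1, 3] / [4, 6] / [7];  Q = [1, 2] / [3, 5] / [4]
  Insert 8 (step 6): P = [1, 3, 8] / [4, 6] / [7];  Q = [1, 2, 6] / [3, 5] / [4]
  Insert 5 (step 7): P = [1, 3, 5] / [4, 6, 8] / [7];  Q = [1, 2, 6] / [3, 5, 7] / [4]
  Insert 2 (step 8): P = [1, 2, 5] / [3, 6, 8] / [4] / [7];  Q = [1, 2, 6] / [3, 5, 7] / [4] / [8]
Final shape: (3, 3, 1, 1).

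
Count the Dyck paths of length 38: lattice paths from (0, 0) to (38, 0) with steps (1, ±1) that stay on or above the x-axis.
C_19 = 1767263190

These Dyck paths are counted by the Catalan number C_n = (1/(n + 1)) · C(2n, n). For n = 19: C_19 = (1/20) · C(38, 19) = 35345263800/20 = 1767263190.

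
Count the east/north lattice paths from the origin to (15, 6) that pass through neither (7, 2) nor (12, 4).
Number of paths = 25804

Inclusion–exclusion. Total paths: C(21, 15) = 54264. Through P₁: C(9, 7)·C(12, 8) = 17820. Through P₂: C(16, 12)·C(5, 3) = 18200. Since P₁ is strictly southwest of P₂, a monotone path through both must visit P₁ then P₂; paths through both = C(9, 7)·C(7, 5)·C(5, 3) = 7560. Avoid both = 54264 − 17820 − 18200 + 7560 = 25804.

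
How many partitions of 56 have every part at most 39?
p(56, parts ≤ 39) = 525908

Use the recurrence p(n, m) = p(n, m−1) + p(n−m, m): either the largest part is < m (count p(n, m−1)) or the largest part is exactly m (remove one copy of m, count p(n−m, m)). With p(0, ·) = 1 this gives p(56, parts ≤ 39) = 525908. (By conjugating Young diagrams, this also counts partitions of 56 into at most 39 parts.)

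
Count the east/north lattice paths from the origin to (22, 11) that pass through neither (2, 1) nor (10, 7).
Number of paths = 84402695

Inclusion–exclusion. Total paths: C(33, 22) = 193536720. Through P₁: C(3, 2)·C(30, 20) = 90135045. Through P₂: C(17, 10)·C(16, 12) = 35395360. Since P₁ is strictly southwest of P₂, a monotone path through both must visit P₁ then P₂; paths through both = C(3, 2)·C(14, 8)·C(16, 12) = 16396380. Avoid both = 193536720 − 90135045 − 35395360 + 16396380 = 84402695.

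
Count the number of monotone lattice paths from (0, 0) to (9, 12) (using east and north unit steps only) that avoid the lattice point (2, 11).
Number of paths = 293306

Total paths from (0, 0) to (9, 12): C(21, 9) = 293930. Paths through (2, 11): (paths (0, 0) → (2, 11)) × (paths (2, 11) → (9, 12)) = C(13, 2) · C(8, 7) = 78 · 8 = 624. Avoidance count = 293930 − 624 = 293306.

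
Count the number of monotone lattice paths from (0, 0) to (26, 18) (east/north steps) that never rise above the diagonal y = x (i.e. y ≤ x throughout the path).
Number of paths = 343176898988

By the reflection principle (André's argument), the number of monotone paths to (26, 18) with n ≤ m that never go above y = x is C(44, 26) − C(44, 27) = 1029530696964 − 686353797976 = 343176898988.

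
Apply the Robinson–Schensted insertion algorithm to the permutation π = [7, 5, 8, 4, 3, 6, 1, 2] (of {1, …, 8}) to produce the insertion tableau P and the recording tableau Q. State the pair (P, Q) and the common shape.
P = [1, 2] / [3, 6] / [4, 8] / [5] / [7];  Q = [1, 3] / [2, 6] / [4, 8] / [5] / [7];  common shape = (2, 2, 2, 1, 1)

Row-insert the values π_1, π_2, … into P one at a time, bumping the leftmost entry strictly greater than the inserted value down to the next row. The recording tableau Q records, in position (i, j), the step at which that cell was added to P.
  Insert 7 (step 1): P = [7];  Q = [1]
  Insert 5 (step 2): P = [5] / [7];  Q = [1] / [2]
  Insert 8 (step 3): P = [5, 8] / [7];  Q = [1, 3] / [2]
  Insert 4 (step 4): P = [4, 8] / [5] / [7];  Q = [1, 3] / [2] / [4]
  Insert 3 (step 5): P = [3, 8] / [4] / [5] / [7];  Q = [1, 3] / [2] / [4] / [5]
  Insert 6 (step 6): P = [3, 6] / [4, 8] / [5] / [7];  Q = [1, 3] / [2, 6] / [4] / [5]
  Insert 1 (step 7): P = [1, 6] / [3, 8] / [4] / [5] / [7];  Q = [1, 3] / [2, 6] / [4] / [5] / [7]
  Insert 2 (step 8): P = [1, 2] / [3, 6] / [4, 8] / [5] / [7];  Q = [1, 3] / [2, 6] / [4, 8] / [5] / [7]
Final shape: (2, 2, 2, 1, 1).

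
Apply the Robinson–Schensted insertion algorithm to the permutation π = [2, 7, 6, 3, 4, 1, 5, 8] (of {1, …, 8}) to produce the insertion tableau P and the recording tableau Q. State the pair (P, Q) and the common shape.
P = [1, 3, 4, 5, 8] / [2] / [6] / [7];  Q = [1, 2, 5, 7, 8] / [3] / [4] / [6];  common shape = (5, 1, 1, 1)

Row-insert the values π_1, π_2, … into P one at a time, bumping the leftmost entry strictly greater than the inserted value down to the next row. The recording tableau Q records, in position (i, j), the step at which that cell was added to P.
  Insert 2 (step 1): P = [2];  Q = [1]
  Insert 7 (step 2): P = [2, 7];  Q = [1, 2]
  Insert 6 (step 3): P = [2, 6] / [7];  Q = [1, 2] / [3]
  Insert 3 (step 4): P = [2, 3] / [6] / [7];  Q = [1, 2] / [3] / [4]
  Insert 4 (step 5): P = [2, 3, 4] / [6] / [7];  Q = [1, 2, 5] / [3] / [4]
  Insert 1 (step 6): P = [1, 3, 4] / [2] / [6] / [7];  Q = [1, 2, 5] / [3] / [4] / [6]
  Insert 5 (step 7): P = [1, 3, 4, 5] / [2] / [6] / [7];  Q = [1, 2, 5, 7] / [3] / [4] / [6]
  Insert 8 (step 8): P = [1, 3, 4, 5, 8] / [2] / [6] / [7];  Q = [1, 2, 5, 7, 8] / [3] / [4] / [6]
Final shape: (5, 1, 1, 1).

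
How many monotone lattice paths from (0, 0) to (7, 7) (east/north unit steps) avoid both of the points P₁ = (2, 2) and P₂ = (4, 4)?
Number of paths = 1240

Inclusion–exclusion. Total paths: C(14, 7) = 3432. Through P₁: C(4, 2)·C(10, 5) = 1512. Through P₂: C(8, 4)·C(6, 3) = 1400. Since P₁ is strictly southwest of P₂, a monotone path through both must visit P₁ then P₂; paths through both = C(4, 2)·C(4, 2)·C(6, 3) = 720. Avoid both = 3432 − 1512 − 1400 + 720 = 1240.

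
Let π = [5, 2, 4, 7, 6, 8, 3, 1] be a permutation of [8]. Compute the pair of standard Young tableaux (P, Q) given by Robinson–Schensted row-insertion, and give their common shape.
P = [1, 3, 6, 8] / [2, 7] / [4] / [5];  Q = [1, 3, 4, 6] / [2, 5] / [7] / [8];  common shape = (4, 2, 1, 1)

Row-insert the values π_1, π_2, … into P one at a time, bumping the leftmost entry strictly greater than the inserted value down to the next row. The recording tableau Q records, in position (i, j), the step at which that cell was added to P.
  Insert 5 (step 1): P = [5];  Q = [1]
  Insert 2 (step 2): P = [2] / [5];  Q = [1] / [2]
  Insert 4 (step 3): P = [2, 4] / [5];  Q = [1, 3] / [2]
  Insert 7 (step 4): P = [2, 4, 7] / [5];  Q = [1, 3, 4] / [2]
  Insert 6 (step 5): P = [2, 4, 6] / [5, 7];  Q = [1, 3, 4] / [2, 5]
  Insert 8 (step 6): P = [2, 4, 6, 8] / [5, 7];  Q = [1, 3, 4, 6] / [2, 5]
  Insert 3 (step 7): P = [2, 3, 6, 8] / [4, 7] / [5];  Q = [1, 3, 4, 6] / [2, 5] / [7]
  Insert 1 (step 8): P = [1, 3, 6, 8] / [2, 7] / [4] / [5];  Q = [1, 3, 4, 6] / [2, 5] / [7] / [8]
Final shape: (4, 2, 1, 1).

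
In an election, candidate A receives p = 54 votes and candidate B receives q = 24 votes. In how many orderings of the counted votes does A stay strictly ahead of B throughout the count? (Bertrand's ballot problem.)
Strict-lead orderings = 30409802841532845500

Total orderings of the 78 votes with 54 for A: C(78, 54) = 79065487387985398300. By the Bertrand ballot formula (Cycle Lemma / reflection principle), the number of orderings in which A is strictly ahead of B throughout is (p − q)/(p + q) · C(p + q, p) = (54 − 24)/(54 + 24) · 79065487387985398300 = 30409802841532845500.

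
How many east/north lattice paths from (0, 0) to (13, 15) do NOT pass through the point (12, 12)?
Number of paths = 26625536

Total paths from (0, 0) to (13, 15): C(28, 13) = 37442160. Paths through (12, 12): (paths (0, 0) → (12, 12)) × (paths (12, 12) → (13, 15)) = C(24, 12) · C(4, 1) = 2704156 · 4 = 10816624. Avoidance count = 37442160 − 10816624 = 26625536.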